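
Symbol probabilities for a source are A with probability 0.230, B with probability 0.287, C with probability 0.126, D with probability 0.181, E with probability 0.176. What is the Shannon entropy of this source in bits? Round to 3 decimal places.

2.269 bits

H = −Σ pᵢ log₂ pᵢ.
−0.230·log₂(0.230) = 0.4877
−0.287·log₂(0.287) = 0.5169
−0.126·log₂(0.126) = 0.3766
−0.181·log₂(0.181) = 0.4463
−0.176·log₂(0.176) = 0.4411
Sum ≈ 2.2685 → 2.269 bits.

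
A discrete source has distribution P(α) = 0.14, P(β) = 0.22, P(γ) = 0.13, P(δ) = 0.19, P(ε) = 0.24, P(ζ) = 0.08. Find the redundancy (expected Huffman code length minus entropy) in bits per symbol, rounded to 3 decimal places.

Entropy H = −Σ p log₂ p ≈ 2.5012 bits.
Huffman merges: 2/25+13/100→21/100; 7/50+19/100→33/100; 21/100+11/50→43/100; 6/25+33/100→57/100; 43/100+57/100→1. L = 127/50 ≈ 2.5400.
L − H = 2.5400 − 2.5012 = 0.039 bits.

0.039 bits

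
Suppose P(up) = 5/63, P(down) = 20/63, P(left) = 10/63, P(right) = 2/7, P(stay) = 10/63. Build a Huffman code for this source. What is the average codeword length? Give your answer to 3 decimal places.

2.238 bits/symbol

Repeatedly combine the two least-probable nodes; the expected code length is the sum of the merged weights.
merge 5/63 + 10/63 → 5/21
merge 10/63 + 5/21 → 25/63
merge 2/7 + 20/63 → 38/63
merge 25/63 + 38/63 → 1
L = 5/21 + 25/63 + 38/63 + 1 = 47/21 ≈ 2.238 bits/symbol.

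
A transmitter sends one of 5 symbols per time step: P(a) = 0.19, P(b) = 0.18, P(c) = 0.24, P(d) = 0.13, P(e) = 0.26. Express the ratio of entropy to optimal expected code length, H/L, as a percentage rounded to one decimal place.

98.8%

Entropy H = −Σ p log₂ p ≈ 2.2826 bits.
Huffman merges: 13/100+9/50→31/100; 19/100+6/25→43/100; 13/50+31/100→57/100; 43/100+57/100→1. L = 231/100 ≈ 2.3100.
Efficiency = H/L = 2.2826/2.3100 = 98.8%.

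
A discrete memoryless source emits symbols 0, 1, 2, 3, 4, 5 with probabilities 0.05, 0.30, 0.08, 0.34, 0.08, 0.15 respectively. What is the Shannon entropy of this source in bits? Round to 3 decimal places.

H = −Σ pᵢ log₂ pᵢ.
−0.05·log₂(0.05) = 0.2161
−0.30·log₂(0.30) = 0.5211
−0.08·log₂(0.08) = 0.2915
−0.34·log₂(0.34) = 0.5292
−0.08·log₂(0.08) = 0.2915
−0.15·log₂(0.15) = 0.4105
Sum ≈ 2.2599 → 2.260 bits.

2.260 bits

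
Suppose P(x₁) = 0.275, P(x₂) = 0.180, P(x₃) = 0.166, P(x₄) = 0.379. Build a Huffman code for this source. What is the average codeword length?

Repeatedly combine the two least-probable nodes; the expected code length is the sum of the merged weights.
merge 83/500 + 9/50 → 173/500
merge 11/40 + 173/500 → 621/1000
merge 379/1000 + 621/1000 → 1
L = 173/500 + 621/1000 + 1 = 1967/1000 = 1.967 bits/symbol.

1.967 bits/symbol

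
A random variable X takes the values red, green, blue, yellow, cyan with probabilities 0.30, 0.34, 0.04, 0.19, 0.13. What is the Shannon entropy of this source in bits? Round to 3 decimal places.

2.074 bits

H = −Σ pᵢ log₂ pᵢ.
−0.30·log₂(0.30) = 0.5211
−0.34·log₂(0.34) = 0.5292
−0.04·log₂(0.04) = 0.1858
−0.19·log₂(0.19) = 0.4552
−0.13·log₂(0.13) = 0.3826
Sum ≈ 2.0739 → 2.074 bits.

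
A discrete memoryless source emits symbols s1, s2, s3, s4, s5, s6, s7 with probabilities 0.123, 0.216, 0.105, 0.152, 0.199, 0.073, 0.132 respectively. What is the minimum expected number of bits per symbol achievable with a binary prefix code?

2.763 bits/symbol

Repeatedly combine the two least-probable nodes; the expected code length is the sum of the merged weights.
merge 73/1000 + 21/200 → 89/500
merge 123/1000 + 33/250 → 51/200
merge 19/125 + 89/500 → 33/100
merge 199/1000 + 27/125 → 83/200
merge 51/200 + 33/100 → 117/200
merge 83/200 + 117/200 → 1
L = 89/500 + 51/200 + 33/100 + 83/200 + 117/200 + 1 = 2763/1000 = 2.763 bits/symbol.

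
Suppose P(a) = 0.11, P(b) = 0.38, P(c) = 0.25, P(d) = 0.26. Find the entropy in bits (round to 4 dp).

1.8860 bits

H = −Σ pᵢ log₂ pᵢ.
−0.11·log₂(0.11) = 0.3503
−0.38·log₂(0.38) = 0.5305
−0.25·log₂(0.25) = 0.5000
−0.26·log₂(0.26) = 0.5053
Sum ≈ 1.8860 → 1.8860 bits.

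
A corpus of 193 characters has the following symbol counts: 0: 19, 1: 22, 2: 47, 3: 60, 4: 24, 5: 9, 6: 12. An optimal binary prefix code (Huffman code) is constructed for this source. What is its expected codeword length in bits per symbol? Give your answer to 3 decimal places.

Probabilities are the counts divided by 193.
Repeatedly combine the two least-probable nodes; the expected code length is the sum of the merged weights.
merge 9/193 + 12/193 → 21/193
merge 19/193 + 21/193 → 40/193
merge 22/193 + 24/193 → 46/193
merge 40/193 + 46/193 → 86/193
merge 47/193 + 60/193 → 107/193
merge 86/193 + 107/193 → 1
L = 21/193 + 40/193 + 46/193 + 86/193 + 107/193 + 1 = 493/193 ≈ 2.554 bits/symbol.

2.554 bits/symbol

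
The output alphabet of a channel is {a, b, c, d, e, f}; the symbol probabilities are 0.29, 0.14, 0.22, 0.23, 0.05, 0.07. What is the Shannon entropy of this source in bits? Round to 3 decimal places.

2.368 bits

H = −Σ pᵢ log₂ pᵢ.
−0.29·log₂(0.29) = 0.5179
−0.14·log₂(0.14) = 0.3971
−0.22·log₂(0.22) = 0.4806
−0.23·log₂(0.23) = 0.4877
−0.05·log₂(0.05) = 0.2161
−0.07·log₂(0.07) = 0.2686
Sum ≈ 2.3679 → 2.368 bits.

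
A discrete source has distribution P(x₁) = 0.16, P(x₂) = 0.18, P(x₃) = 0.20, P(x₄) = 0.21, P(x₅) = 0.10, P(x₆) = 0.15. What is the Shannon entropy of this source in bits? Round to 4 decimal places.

2.5483 bits

H = −Σ pᵢ log₂ pᵢ.
−0.16·log₂(0.16) = 0.4230
−0.18·log₂(0.18) = 0.4453
−0.20·log₂(0.20) = 0.4644
−0.21·log₂(0.21) = 0.4728
−0.10·log₂(0.10) = 0.3322
−0.15·log₂(0.15) = 0.4105
Sum ≈ 2.5483 → 2.5483 bits.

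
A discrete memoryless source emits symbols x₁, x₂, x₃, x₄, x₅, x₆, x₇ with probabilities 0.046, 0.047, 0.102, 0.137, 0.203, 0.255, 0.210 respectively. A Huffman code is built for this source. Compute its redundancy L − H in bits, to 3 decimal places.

Entropy H = −Σ p log₂ p ≈ 2.5830 bits.
Huffman merges: 23/500+47/1000→93/1000; 93/1000+51/500→39/200; 137/1000+39/200→83/250; 203/1000+21/100→413/1000; 51/200+83/250→587/1000; 413/1000+587/1000→1. L = 131/50 ≈ 2.6200.
L − H = 2.6200 − 2.5830 = 0.037 bits.

0.037 bits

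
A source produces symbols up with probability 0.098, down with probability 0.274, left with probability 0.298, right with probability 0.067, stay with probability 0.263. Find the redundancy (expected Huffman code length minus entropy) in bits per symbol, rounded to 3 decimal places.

0.036 bits

Entropy H = −Σ p log₂ p ≈ 2.1287 bits.
Huffman merges: 67/1000+49/500→33/200; 33/200+263/1000→107/250; 137/500+149/500→143/250; 107/250+143/250→1. L = 433/200 ≈ 2.1650.
L − H = 2.1650 − 2.1287 = 0.036 bits.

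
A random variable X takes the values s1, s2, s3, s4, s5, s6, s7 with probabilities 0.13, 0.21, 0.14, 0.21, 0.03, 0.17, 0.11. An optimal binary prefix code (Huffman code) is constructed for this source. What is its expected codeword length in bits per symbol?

2.72 bits/symbol

Repeatedly combine the two least-probable nodes; the expected code length is the sum of the merged weights.
merge 3/100 + 11/100 → 7/50
merge 13/100 + 7/50 → 27/100
merge 7/50 + 17/100 → 31/100
merge 21/100 + 21/100 → 21/50
merge 27/100 + 31/100 → 29/50
merge 21/50 + 29/50 → 1
L = 7/50 + 27/100 + 31/100 + 21/50 + 29/50 + 1 = 68/25 = 2.72 bits/symbol.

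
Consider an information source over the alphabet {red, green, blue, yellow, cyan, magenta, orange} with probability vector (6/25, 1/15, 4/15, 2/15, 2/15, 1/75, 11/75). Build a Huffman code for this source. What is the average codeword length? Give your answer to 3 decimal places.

2.573 bits/symbol

Repeatedly combine the two least-probable nodes; the expected code length is the sum of the merged weights.
merge 1/75 + 1/15 → 2/25
merge 2/25 + 2/15 → 16/75
merge 2/15 + 11/75 → 7/25
merge 16/75 + 6/25 → 34/75
merge 4/15 + 7/25 → 41/75
merge 34/75 + 41/75 → 1
L = 2/25 + 16/75 + 7/25 + 34/75 + 41/75 + 1 = 193/75 ≈ 2.573 bits/symbol.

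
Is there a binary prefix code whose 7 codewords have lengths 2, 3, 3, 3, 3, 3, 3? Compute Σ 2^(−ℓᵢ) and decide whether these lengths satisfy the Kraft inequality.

1; yes

With common denominator 2^3 = 8: Σ 2^(−ℓᵢ) = 2/8 + 1/8 + 1/8 + 1/8 + 1/8 + 1/8 + 1/8 = 8/8 = 1.
Kraft's inequality requires Σ ≤ 1; here Σ = 1 ≤ 1, so such a prefix code exists.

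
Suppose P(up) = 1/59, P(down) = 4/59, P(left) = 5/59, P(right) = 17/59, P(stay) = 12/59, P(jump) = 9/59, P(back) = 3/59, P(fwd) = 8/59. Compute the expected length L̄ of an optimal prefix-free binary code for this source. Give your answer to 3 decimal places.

Repeatedly combine the two least-probable nodes; the expected code length is the sum of the merged weights.
merge 1/59 + 3/59 → 4/59
merge 4/59 + 4/59 → 8/59
merge 5/59 + 8/59 → 13/59
merge 8/59 + 9/59 → 17/59
merge 12/59 + 13/59 → 25/59
merge 17/59 + 17/59 → 34/59
merge 25/59 + 34/59 → 1
L = 4/59 + 8/59 + 13/59 + 17/59 + 25/59 + 34/59 + 1 = 160/59 ≈ 2.712 bits/symbol.

2.712 bits/symbol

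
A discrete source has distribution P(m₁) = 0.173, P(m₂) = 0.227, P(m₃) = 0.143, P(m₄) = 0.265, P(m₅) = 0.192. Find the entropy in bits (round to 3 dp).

H = −Σ pᵢ log₂ pᵢ.
−0.173·log₂(0.173) = 0.4379
−0.227·log₂(0.227) = 0.4856
−0.143·log₂(0.143) = 0.4012
−0.265·log₂(0.265) = 0.5077
−0.192·log₂(0.192) = 0.4571
Sum ≈ 2.2896 → 2.290 bits.

2.290 bits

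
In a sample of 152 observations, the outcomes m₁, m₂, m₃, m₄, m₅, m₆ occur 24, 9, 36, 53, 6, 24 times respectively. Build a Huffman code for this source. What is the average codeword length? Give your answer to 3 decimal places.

Probabilities are the counts divided by 152.
Repeatedly combine the two least-probable nodes; the expected code length is the sum of the merged weights.
merge 3/76 + 9/152 → 15/152
merge 15/152 + 3/19 → 39/152
merge 3/19 + 9/38 → 15/38
merge 39/152 + 53/152 → 23/38
merge 15/38 + 23/38 → 1
L = 15/152 + 39/152 + 15/38 + 23/38 + 1 = 179/76 ≈ 2.355 bits/symbol.

2.355 bits/symbol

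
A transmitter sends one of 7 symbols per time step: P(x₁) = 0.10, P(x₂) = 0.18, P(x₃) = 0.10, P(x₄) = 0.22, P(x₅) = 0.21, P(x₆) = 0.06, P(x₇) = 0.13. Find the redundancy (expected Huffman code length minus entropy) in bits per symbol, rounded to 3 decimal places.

Entropy H = −Σ p log₂ p ≈ 2.6893 bits.
Huffman merges: 3/50+1/10→4/25; 1/10+13/100→23/100; 4/25+9/50→17/50; 21/100+11/50→43/100; 23/100+17/50→57/100; 43/100+57/100→1. L = 273/100 ≈ 2.7300.
L − H = 2.7300 − 2.6893 = 0.041 bits.

0.041 bits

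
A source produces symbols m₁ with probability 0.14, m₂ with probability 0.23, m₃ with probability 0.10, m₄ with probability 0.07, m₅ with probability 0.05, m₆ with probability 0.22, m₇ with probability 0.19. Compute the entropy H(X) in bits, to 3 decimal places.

H = −Σ pᵢ log₂ pᵢ.
−0.14·log₂(0.14) = 0.3971
−0.23·log₂(0.23) = 0.4877
−0.10·log₂(0.10) = 0.3322
−0.07·log₂(0.07) = 0.2686
−0.05·log₂(0.05) = 0.2161
−0.22·log₂(0.22) = 0.4806
−0.19·log₂(0.19) = 0.4552
Sum ≈ 2.6374 → 2.637 bits.

2.637 bits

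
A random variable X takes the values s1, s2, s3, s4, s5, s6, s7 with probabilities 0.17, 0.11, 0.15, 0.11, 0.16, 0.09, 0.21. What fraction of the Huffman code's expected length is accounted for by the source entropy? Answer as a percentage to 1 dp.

98.7%

Entropy H = −Σ p log₂ p ≈ 2.7542 bits.
Huffman merges: 9/100+11/100→1/5; 11/100+3/20→13/50; 4/25+17/100→33/100; 1/5+21/100→41/100; 13/50+33/100→59/100; 41/100+59/100→1. L = 279/100 ≈ 2.7900.
Efficiency = H/L = 2.7542/2.7900 = 98.7%.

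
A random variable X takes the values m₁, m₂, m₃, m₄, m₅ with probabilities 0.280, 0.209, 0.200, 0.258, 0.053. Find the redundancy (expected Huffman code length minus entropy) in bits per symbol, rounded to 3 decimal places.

0.074 bits

Entropy H = −Σ p log₂ p ≈ 2.1795 bits.
Huffman merges: 53/1000+1/5→253/1000; 209/1000+253/1000→231/500; 129/500+7/25→269/500; 231/500+269/500→1. L = 2253/1000 ≈ 2.2530.
L − H = 2.2530 − 2.1795 = 0.074 bits.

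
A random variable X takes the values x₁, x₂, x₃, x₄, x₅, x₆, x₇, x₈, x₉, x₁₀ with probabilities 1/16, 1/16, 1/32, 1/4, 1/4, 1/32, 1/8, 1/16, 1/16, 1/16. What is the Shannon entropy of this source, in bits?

2.9375 bits

Each probability is a power of 1/2, so log₂(1/p) is an integer.
H = Σ p·log₂(1/p) = 1/16·4 + 1/16·4 + 1/32·5 + 1/4·2 + 1/4·2 + 1/32·5 + 1/8·3 + 1/16·4 + 1/16·4 + 1/16·4 = 2.9375 bits.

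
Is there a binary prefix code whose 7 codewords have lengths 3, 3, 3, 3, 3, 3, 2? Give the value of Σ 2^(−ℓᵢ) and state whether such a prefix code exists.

1; yes

With common denominator 2^3 = 8: Σ 2^(−ℓᵢ) = 1/8 + 1/8 + 1/8 + 1/8 + 1/8 + 1/8 + 2/8 = 8/8 = 1.
Kraft's inequality requires Σ ≤ 1; here Σ = 1 ≤ 1, so such a prefix code exists.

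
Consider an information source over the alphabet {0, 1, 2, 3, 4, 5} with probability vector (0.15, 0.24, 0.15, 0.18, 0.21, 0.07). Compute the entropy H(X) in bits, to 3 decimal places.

2.502 bits

H = −Σ pᵢ log₂ pᵢ.
−0.15·log₂(0.15) = 0.4105
−0.24·log₂(0.24) = 0.4941
−0.15·log₂(0.15) = 0.4105
−0.18·log₂(0.18) = 0.4453
−0.21·log₂(0.21) = 0.4728
−0.07·log₂(0.07) = 0.2686
Sum ≈ 2.5019 → 2.502 bits.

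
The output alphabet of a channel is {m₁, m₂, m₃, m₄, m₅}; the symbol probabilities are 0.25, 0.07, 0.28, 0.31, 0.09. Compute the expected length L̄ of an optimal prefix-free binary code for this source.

Repeatedly combine the two least-probable nodes; the expected code length is the sum of the merged weights.
merge 7/100 + 9/100 → 4/25
merge 4/25 + 1/4 → 41/100
merge 7/25 + 31/100 → 59/100
merge 41/100 + 59/100 → 1
L = 4/25 + 41/100 + 59/100 + 1 = 54/25 = 2.16 bits/symbol.

2.16 bits/symbol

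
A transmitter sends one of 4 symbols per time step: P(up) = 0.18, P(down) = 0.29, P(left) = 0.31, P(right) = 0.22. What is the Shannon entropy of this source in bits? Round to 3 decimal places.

H = −Σ pᵢ log₂ pᵢ.
−0.18·log₂(0.18) = 0.4453
−0.29·log₂(0.29) = 0.5179
−0.31·log₂(0.31) = 0.5238
−0.22·log₂(0.22) = 0.4806
Sum ≈ 1.9676 → 1.968 bits.

1.968 bits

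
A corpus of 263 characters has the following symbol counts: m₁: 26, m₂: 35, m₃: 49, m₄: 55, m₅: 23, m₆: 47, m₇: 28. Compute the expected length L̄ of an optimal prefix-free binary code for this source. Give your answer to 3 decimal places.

Probabilities are the counts divided by 263.
Repeatedly combine the two least-probable nodes; the expected code length is the sum of the merged weights.
merge 23/263 + 26/263 → 49/263
merge 28/263 + 35/263 → 63/263
merge 47/263 + 49/263 → 96/263
merge 49/263 + 55/263 → 104/263
merge 63/263 + 96/263 → 159/263
merge 104/263 + 159/263 → 1
L = 49/263 + 63/263 + 96/263 + 104/263 + 159/263 + 1 = 734/263 ≈ 2.791 bits/symbol.

2.791 bits/symbol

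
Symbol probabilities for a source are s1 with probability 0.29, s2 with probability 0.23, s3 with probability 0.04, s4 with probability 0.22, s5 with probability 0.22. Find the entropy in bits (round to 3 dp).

H = −Σ pᵢ log₂ pᵢ.
−0.29·log₂(0.29) = 0.5179
−0.23·log₂(0.23) = 0.4877
−0.04·log₂(0.04) = 0.1858
−0.22·log₂(0.22) = 0.4806
−0.22·log₂(0.22) = 0.4806
Sum ≈ 2.1525 → 2.152 bits.

2.152 bits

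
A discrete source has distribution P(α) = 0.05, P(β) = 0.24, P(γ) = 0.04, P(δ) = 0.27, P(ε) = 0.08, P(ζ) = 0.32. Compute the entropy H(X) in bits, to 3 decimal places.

H = −Σ pᵢ log₂ pᵢ.
−0.05·log₂(0.05) = 0.2161
−0.24·log₂(0.24) = 0.4941
−0.04·log₂(0.04) = 0.1858
−0.27·log₂(0.27) = 0.5100
−0.08·log₂(0.08) = 0.2915
−0.32·log₂(0.32) = 0.5260
Sum ≈ 2.2235 → 2.224 bits.

2.224 bits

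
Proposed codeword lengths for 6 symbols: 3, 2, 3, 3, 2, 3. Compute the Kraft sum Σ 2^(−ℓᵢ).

1

With common denominator 2^3 = 8: Σ 2^(−ℓᵢ) = 1/8 + 2/8 + 1/8 + 1/8 + 2/8 + 1/8 = 8/8 = 1.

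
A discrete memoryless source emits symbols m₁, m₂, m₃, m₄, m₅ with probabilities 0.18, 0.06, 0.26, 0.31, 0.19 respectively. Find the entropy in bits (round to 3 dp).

H = −Σ pᵢ log₂ pᵢ.
−0.18·log₂(0.18) = 0.4453
−0.06·log₂(0.06) = 0.2435
−0.26·log₂(0.26) = 0.5053
−0.31·log₂(0.31) = 0.5238
−0.19·log₂(0.19) = 0.4552
Sum ≈ 2.1732 → 2.173 bits.

2.173 bits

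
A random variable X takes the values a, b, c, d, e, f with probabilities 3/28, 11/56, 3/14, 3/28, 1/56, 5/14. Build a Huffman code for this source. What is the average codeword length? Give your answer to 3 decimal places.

2.357 bits/symbol

Repeatedly combine the two least-probable nodes; the expected code length is the sum of the merged weights.
merge 1/56 + 3/28 → 1/8
merge 3/28 + 1/8 → 13/56
merge 11/56 + 3/14 → 23/56
merge 13/56 + 5/14 → 33/56
merge 23/56 + 33/56 → 1
L = 1/8 + 13/56 + 23/56 + 33/56 + 1 = 33/14 ≈ 2.357 bits/symbol.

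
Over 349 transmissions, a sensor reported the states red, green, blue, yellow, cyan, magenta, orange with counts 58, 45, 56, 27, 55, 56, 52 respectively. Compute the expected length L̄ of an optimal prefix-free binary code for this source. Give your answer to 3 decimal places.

Probabilities are the counts divided by 349.
Repeatedly combine the two least-probable nodes; the expected code length is the sum of the merged weights.
merge 27/349 + 45/349 → 72/349
merge 52/349 + 55/349 → 107/349
merge 56/349 + 56/349 → 112/349
merge 58/349 + 72/349 → 130/349
merge 107/349 + 112/349 → 219/349
merge 130/349 + 219/349 → 1
L = 72/349 + 107/349 + 112/349 + 130/349 + 219/349 + 1 = 989/349 ≈ 2.834 bits/symbol.

2.834 bits/symbol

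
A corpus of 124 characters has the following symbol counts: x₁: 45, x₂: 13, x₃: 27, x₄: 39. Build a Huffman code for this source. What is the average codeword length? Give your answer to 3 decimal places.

Probabilities are the counts divided by 124.
Repeatedly combine the two least-probable nodes; the expected code length is the sum of the merged weights.
merge 13/124 + 27/124 → 10/31
merge 39/124 + 10/31 → 79/124
merge 45/124 + 79/124 → 1
L = 10/31 + 79/124 + 1 = 243/124 ≈ 1.960 bits/symbol.

1.960 bits/symbol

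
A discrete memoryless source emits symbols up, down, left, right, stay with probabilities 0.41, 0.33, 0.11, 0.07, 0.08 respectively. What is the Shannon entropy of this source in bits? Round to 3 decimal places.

H = −Σ pᵢ log₂ pᵢ.
−0.41·log₂(0.41) = 0.5274
−0.33·log₂(0.33) = 0.5278
−0.11·log₂(0.11) = 0.3503
−0.07·log₂(0.07) = 0.2686
−0.08·log₂(0.08) = 0.2915
Sum ≈ 1.9656 → 1.966 bits.

1.966 bits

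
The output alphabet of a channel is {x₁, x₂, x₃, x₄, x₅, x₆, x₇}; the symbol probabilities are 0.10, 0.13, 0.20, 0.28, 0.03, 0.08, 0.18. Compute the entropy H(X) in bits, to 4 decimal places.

2.5820 bits

H = −Σ pᵢ log₂ pᵢ.
−0.10·log₂(0.10) = 0.3322
−0.13·log₂(0.13) = 0.3826
−0.20·log₂(0.20) = 0.4644
−0.28·log₂(0.28) = 0.5142
−0.03·log₂(0.03) = 0.1518
−0.08·log₂(0.08) = 0.2915
−0.18·log₂(0.18) = 0.4453
Sum ≈ 2.5820 → 2.5820 bits.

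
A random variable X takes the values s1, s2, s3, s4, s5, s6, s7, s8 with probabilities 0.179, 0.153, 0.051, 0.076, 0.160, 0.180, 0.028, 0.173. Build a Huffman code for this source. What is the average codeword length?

2.875 bits/symbol

Repeatedly combine the two least-probable nodes; the expected code length is the sum of the merged weights.
merge 7/250 + 51/1000 → 79/1000
merge 19/250 + 79/1000 → 31/200
merge 153/1000 + 31/200 → 77/250
merge 4/25 + 173/1000 → 333/1000
merge 179/1000 + 9/50 → 359/1000
merge 77/250 + 333/1000 → 641/1000
merge 359/1000 + 641/1000 → 1
L = 79/1000 + 31/200 + 77/250 + 333/1000 + 359/1000 + 641/1000 + 1 = 23/8 = 2.875 bits/symbol.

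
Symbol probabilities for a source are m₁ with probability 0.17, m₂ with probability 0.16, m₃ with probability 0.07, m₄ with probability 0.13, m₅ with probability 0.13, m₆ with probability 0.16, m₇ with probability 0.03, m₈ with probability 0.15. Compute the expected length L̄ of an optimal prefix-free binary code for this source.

Repeatedly combine the two least-probable nodes; the expected code length is the sum of the merged weights.
merge 3/100 + 7/100 → 1/10
merge 1/10 + 13/100 → 23/100
merge 13/100 + 3/20 → 7/25
merge 4/25 + 4/25 → 8/25
merge 17/100 + 23/100 → 2/5
merge 7/25 + 8/25 → 3/5
merge 2/5 + 3/5 → 1
L = 1/10 + 23/100 + 7/25 + 8/25 + 2/5 + 3/5 + 1 = 293/100 = 2.93 bits/symbol.

2.93 bits/symbol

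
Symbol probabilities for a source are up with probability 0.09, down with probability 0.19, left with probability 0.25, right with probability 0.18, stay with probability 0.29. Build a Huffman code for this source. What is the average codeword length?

Repeatedly combine the two least-probable nodes; the expected code length is the sum of the merged weights.
merge 9/100 + 9/50 → 27/100
merge 19/100 + 1/4 → 11/25
merge 27/100 + 29/100 → 14/25
merge 11/25 + 14/25 → 1
L = 27/100 + 11/25 + 14/25 + 1 = 227/100 = 2.27 bits/symbol.

2.27 bits/symbol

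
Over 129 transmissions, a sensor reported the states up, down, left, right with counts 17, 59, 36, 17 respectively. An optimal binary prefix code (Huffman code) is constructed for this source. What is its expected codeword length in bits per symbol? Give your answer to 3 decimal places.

Probabilities are the counts divided by 129.
Repeatedly combine the two least-probable nodes; the expected code length is the sum of the merged weights.
merge 17/129 + 17/129 → 34/129
merge 34/129 + 12/43 → 70/129
merge 59/129 + 70/129 → 1
L = 34/129 + 70/129 + 1 = 233/129 ≈ 1.806 bits/symbol.

1.806 bits/symbol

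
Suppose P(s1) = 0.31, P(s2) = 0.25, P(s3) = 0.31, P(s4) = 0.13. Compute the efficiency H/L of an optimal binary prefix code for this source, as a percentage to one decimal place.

Entropy H = −Σ p log₂ p ≈ 1.9302 bits.
Huffman merges: 13/100+1/4→19/50; 31/100+31/100→31/50; 19/50+31/50→1. L = 2 ≈ 2.0000.
Efficiency = H/L = 1.9302/2.0000 = 96.5%.

96.5%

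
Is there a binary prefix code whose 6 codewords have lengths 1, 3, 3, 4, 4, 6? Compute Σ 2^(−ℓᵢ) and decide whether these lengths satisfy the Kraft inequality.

0.890625; yes

With common denominator 2^6 = 64: Σ 2^(−ℓᵢ) = 32/64 + 8/64 + 8/64 + 4/64 + 4/64 + 1/64 = 57/64 = 0.890625.
Kraft's inequality requires Σ ≤ 1; here Σ = 0.890625 ≤ 1, so such a prefix code exists.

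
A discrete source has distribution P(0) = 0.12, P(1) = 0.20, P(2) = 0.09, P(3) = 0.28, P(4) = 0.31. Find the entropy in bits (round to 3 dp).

H = −Σ pᵢ log₂ pᵢ.
−0.12·log₂(0.12) = 0.3671
−0.20·log₂(0.20) = 0.4644
−0.09·log₂(0.09) = 0.3127
−0.28·log₂(0.28) = 0.5142
−0.31·log₂(0.31) = 0.5238
Sum ≈ 2.1821 → 2.182 bits.

2.182 bits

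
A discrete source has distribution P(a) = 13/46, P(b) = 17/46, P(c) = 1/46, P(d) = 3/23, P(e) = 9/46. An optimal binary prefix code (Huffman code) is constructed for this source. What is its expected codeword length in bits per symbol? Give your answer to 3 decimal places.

Repeatedly combine the two least-probable nodes; the expected code length is the sum of the merged weights.
merge 1/46 + 3/23 → 7/46
merge 7/46 + 9/46 → 8/23
merge 13/46 + 8/23 → 29/46
merge 17/46 + 29/46 → 1
L = 7/46 + 8/23 + 29/46 + 1 = 49/23 ≈ 2.130 bits/symbol.

2.130 bits/symbol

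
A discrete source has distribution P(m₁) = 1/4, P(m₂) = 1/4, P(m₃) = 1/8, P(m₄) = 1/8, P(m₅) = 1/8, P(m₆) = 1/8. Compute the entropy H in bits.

2.5 bits

Each probability is a power of 1/2, so log₂(1/p) is an integer.
H = Σ p·log₂(1/p) = 1/4·2 + 1/4·2 + 1/8·3 + 1/8·3 + 1/8·3 + 1/8·3 = 2.5 bits.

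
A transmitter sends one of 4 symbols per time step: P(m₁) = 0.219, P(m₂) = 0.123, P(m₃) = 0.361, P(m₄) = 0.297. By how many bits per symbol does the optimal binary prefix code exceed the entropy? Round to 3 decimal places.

0.078 bits

Entropy H = −Σ p log₂ p ≈ 1.9025 bits.
Huffman merges: 123/1000+219/1000→171/500; 297/1000+171/500→639/1000; 361/1000+639/1000→1. L = 1981/1000 ≈ 1.9810.
L − H = 1.9810 − 1.9025 = 0.078 bits.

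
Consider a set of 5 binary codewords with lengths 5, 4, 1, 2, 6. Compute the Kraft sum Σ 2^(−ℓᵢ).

With common denominator 2^6 = 64: Σ 2^(−ℓᵢ) = 2/64 + 4/64 + 32/64 + 16/64 + 1/64 = 55/64 = 0.859375.

0.859375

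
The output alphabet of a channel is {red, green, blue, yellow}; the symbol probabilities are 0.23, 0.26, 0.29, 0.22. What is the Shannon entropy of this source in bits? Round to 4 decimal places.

1.9914 bits

H = −Σ pᵢ log₂ pᵢ.
−0.23·log₂(0.23) = 0.4877
−0.26·log₂(0.26) = 0.5053
−0.29·log₂(0.29) = 0.5179
−0.22·log₂(0.22) = 0.4806
Sum ≈ 1.9914 → 1.9914 bits.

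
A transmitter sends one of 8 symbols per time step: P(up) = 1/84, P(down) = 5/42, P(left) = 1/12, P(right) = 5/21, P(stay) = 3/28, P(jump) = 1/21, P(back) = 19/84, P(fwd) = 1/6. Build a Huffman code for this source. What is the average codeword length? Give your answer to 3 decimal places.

Repeatedly combine the two least-probable nodes; the expected code length is the sum of the merged weights.
merge 1/84 + 1/21 → 5/84
merge 5/84 + 1/12 → 1/7
merge 3/28 + 5/42 → 19/84
merge 1/7 + 1/6 → 13/42
merge 19/84 + 19/84 → 19/42
merge 5/21 + 13/42 → 23/42
merge 19/42 + 23/42 → 1
L = 5/84 + 1/7 + 19/84 + 13/42 + 19/42 + 23/42 + 1 = 115/42 ≈ 2.738 bits/symbol.

2.738 bits/symbol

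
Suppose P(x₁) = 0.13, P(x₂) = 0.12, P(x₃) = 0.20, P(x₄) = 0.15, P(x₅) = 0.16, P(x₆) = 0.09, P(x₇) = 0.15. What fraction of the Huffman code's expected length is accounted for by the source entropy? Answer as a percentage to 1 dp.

Entropy H = −Σ p log₂ p ≈ 2.7709 bits.
Huffman merges: 9/100+3/25→21/100; 13/100+3/20→7/25; 3/20+4/25→31/100; 1/5+21/100→41/100; 7/25+31/100→59/100; 41/100+59/100→1. L = 14/5 ≈ 2.8000.
Efficiency = H/L = 2.7709/2.8000 = 99.0%.

99.0%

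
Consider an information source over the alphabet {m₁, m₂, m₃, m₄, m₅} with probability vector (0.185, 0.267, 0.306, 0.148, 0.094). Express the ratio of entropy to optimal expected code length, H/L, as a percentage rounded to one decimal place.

Entropy H = −Σ p log₂ p ≈ 2.2104 bits.
Huffman merges: 47/500+37/250→121/500; 37/200+121/500→427/1000; 267/1000+153/500→573/1000; 427/1000+573/1000→1. L = 1121/500 ≈ 2.2420.
Efficiency = H/L = 2.2104/2.2420 = 98.6%.

98.6%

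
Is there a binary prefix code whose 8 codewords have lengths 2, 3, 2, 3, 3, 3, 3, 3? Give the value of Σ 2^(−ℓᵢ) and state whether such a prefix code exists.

With common denominator 2^3 = 8: Σ 2^(−ℓᵢ) = 2/8 + 1/8 + 2/8 + 1/8 + 1/8 + 1/8 + 1/8 + 1/8 = 10/8 = 1.25.
Kraft's inequality requires Σ ≤ 1; here Σ = 1.25 > 1, so no such prefix code exists.

1.25; no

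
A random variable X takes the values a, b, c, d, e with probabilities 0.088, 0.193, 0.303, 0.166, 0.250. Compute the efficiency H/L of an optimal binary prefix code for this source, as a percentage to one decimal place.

98.4%

Entropy H = −Σ p log₂ p ≈ 2.2186 bits.
Huffman merges: 11/125+83/500→127/500; 193/1000+1/4→443/1000; 127/500+303/1000→557/1000; 443/1000+557/1000→1. L = 1127/500 ≈ 2.2540.
Efficiency = H/L = 2.2186/2.2540 = 98.4%.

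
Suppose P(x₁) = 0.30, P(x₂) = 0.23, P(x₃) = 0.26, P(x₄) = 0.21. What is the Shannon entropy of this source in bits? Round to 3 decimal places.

1.987 bits

H = −Σ pᵢ log₂ pᵢ.
−0.30·log₂(0.30) = 0.5211
−0.23·log₂(0.23) = 0.4877
−0.26·log₂(0.26) = 0.5053
−0.21·log₂(0.21) = 0.4728
Sum ≈ 1.9869 → 1.987 bits.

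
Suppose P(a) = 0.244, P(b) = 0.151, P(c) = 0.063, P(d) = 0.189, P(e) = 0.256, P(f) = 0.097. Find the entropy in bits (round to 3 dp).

H = −Σ pᵢ log₂ pᵢ.
−0.244·log₂(0.244) = 0.4966
−0.151·log₂(0.151) = 0.4118
−0.063·log₂(0.063) = 0.2513
−0.189·log₂(0.189) = 0.4543
−0.256·log₂(0.256) = 0.5032
−0.097·log₂(0.097) = 0.3265
Sum ≈ 2.4437 → 2.444 bits.

2.444 bits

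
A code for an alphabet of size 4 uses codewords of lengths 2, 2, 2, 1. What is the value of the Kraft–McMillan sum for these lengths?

With common denominator 2^2 = 4: Σ 2^(−ℓᵢ) = 1/4 + 1/4 + 1/4 + 2/4 = 5/4 = 1.25.

1.25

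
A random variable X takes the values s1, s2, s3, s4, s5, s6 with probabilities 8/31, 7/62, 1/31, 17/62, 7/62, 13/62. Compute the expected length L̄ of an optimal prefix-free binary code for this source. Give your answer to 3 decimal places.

Repeatedly combine the two least-probable nodes; the expected code length is the sum of the merged weights.
merge 1/31 + 7/62 → 9/62
merge 7/62 + 9/62 → 8/31
merge 13/62 + 8/31 → 29/62
merge 8/31 + 17/62 → 33/62
merge 29/62 + 33/62 → 1
L = 9/62 + 8/31 + 29/62 + 33/62 + 1 = 149/62 ≈ 2.403 bits/symbol.

2.403 bits/symbol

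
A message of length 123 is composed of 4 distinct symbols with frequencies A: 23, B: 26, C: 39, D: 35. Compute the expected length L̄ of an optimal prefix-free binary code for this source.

Probabilities are the counts divided by 123.
Repeatedly combine the two least-probable nodes; the expected code length is the sum of the merged weights.
merge 23/123 + 26/123 → 49/123
merge 35/123 + 13/41 → 74/123
merge 49/123 + 74/123 → 1
L = 49/123 + 74/123 + 1 = 2 bits/symbol.

2 bits/symbol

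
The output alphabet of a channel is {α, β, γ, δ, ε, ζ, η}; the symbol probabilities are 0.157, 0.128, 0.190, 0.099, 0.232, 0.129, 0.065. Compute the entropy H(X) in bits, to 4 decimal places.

H = −Σ pᵢ log₂ pᵢ.
−0.157·log₂(0.157) = 0.4194
−0.128·log₂(0.128) = 0.3796
−0.190·log₂(0.190) = 0.4552
−0.099·log₂(0.099) = 0.3303
−0.232·log₂(0.232) = 0.4890
−0.129·log₂(0.129) = 0.3811
−0.065·log₂(0.065) = 0.2563
Sum ≈ 2.7110 → 2.7110 bits.

2.7110 bits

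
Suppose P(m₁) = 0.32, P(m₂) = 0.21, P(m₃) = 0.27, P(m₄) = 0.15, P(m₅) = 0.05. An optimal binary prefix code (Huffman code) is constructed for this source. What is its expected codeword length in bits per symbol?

2.2 bits/symbol

Repeatedly combine the two least-probable nodes; the expected code length is the sum of the merged weights.
merge 1/20 + 3/20 → 1/5
merge 1/5 + 21/100 → 41/100
merge 27/100 + 8/25 → 59/100
merge 41/100 + 59/100 → 1
L = 1/5 + 41/100 + 59/100 + 1 = 11/5 = 2.2 bits/symbol.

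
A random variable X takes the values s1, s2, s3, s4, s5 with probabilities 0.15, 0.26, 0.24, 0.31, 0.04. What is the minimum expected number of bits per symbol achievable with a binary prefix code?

Repeatedly combine the two least-probable nodes; the expected code length is the sum of the merged weights.
merge 1/25 + 3/20 → 19/100
merge 19/100 + 6/25 → 43/100
merge 13/50 + 31/100 → 57/100
merge 43/100 + 57/100 → 1
L = 19/100 + 43/100 + 57/100 + 1 = 219/100 = 2.19 bits/symbol.

2.19 bits/symbol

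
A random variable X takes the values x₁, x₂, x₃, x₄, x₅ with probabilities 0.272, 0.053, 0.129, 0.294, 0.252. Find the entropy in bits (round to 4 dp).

H = −Σ pᵢ log₂ pᵢ.
−0.272·log₂(0.272) = 0.5109
−0.053·log₂(0.053) = 0.2246
−0.129·log₂(0.129) = 0.3811
−0.294·log₂(0.294) = 0.5192
−0.252·log₂(0.252) = 0.5011
Sum ≈ 2.1370 → 2.1370 bits.

2.1370 bits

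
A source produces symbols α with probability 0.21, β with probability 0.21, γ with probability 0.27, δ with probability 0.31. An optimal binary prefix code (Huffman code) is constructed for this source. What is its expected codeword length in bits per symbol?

Repeatedly combine the two least-probable nodes; the expected code length is the sum of the merged weights.
merge 21/100 + 21/100 → 21/50
merge 27/100 + 31/100 → 29/50
merge 21/50 + 29/50 → 1
L = 21/50 + 29/50 + 1 = 2 bits/symbol.

2 bits/symbol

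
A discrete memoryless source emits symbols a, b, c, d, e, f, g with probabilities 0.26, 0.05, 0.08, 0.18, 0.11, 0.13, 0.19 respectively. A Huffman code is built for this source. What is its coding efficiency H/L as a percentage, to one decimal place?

98.7%

Entropy H = −Σ p log₂ p ≈ 2.6464 bits.
Huffman merges: 1/20+2/25→13/100; 11/100+13/100→6/25; 13/100+9/50→31/100; 19/100+6/25→43/100; 13/50+31/100→57/100; 43/100+57/100→1. L = 67/25 ≈ 2.6800.
Efficiency = H/L = 2.6464/2.6800 = 98.7%.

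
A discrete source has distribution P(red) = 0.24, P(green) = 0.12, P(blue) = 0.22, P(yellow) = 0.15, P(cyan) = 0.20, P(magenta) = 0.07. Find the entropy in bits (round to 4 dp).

H = −Σ pᵢ log₂ pᵢ.
−0.24·log₂(0.24) = 0.4941
−0.12·log₂(0.12) = 0.3671
−0.22·log₂(0.22) = 0.4806
−0.15·log₂(0.15) = 0.4105
−0.20·log₂(0.20) = 0.4644
−0.07·log₂(0.07) = 0.2686
Sum ≈ 2.4853 → 2.4853 bits.

2.4853 bits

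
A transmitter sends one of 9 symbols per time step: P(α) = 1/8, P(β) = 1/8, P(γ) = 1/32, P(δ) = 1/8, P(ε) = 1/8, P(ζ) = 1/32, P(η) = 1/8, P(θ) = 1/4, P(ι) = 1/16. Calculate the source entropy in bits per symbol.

2.9375 bits

Each probability is a power of 1/2, so log₂(1/p) is an integer.
H = Σ p·log₂(1/p) = 1/8·3 + 1/8·3 + 1/32·5 + 1/8·3 + 1/8·3 + 1/32·5 + 1/8·3 + 1/4·2 + 1/16·4 = 2.9375 bits.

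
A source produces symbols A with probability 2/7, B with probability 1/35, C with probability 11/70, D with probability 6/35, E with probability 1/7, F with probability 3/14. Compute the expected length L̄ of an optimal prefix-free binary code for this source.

2.5 bits/symbol

Repeatedly combine the two least-probable nodes; the expected code length is the sum of the merged weights.
merge 1/35 + 1/7 → 6/35
merge 11/70 + 6/35 → 23/70
merge 6/35 + 3/14 → 27/70
merge 2/7 + 23/70 → 43/70
merge 27/70 + 43/70 → 1
L = 6/35 + 23/70 + 27/70 + 43/70 + 1 = 5/2 = 2.5 bits/symbol.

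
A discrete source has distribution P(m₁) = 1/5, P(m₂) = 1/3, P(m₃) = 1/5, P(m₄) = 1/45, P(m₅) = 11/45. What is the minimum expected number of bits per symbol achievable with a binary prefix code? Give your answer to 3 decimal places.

2.222 bits/symbol

Repeatedly combine the two least-probable nodes; the expected code length is the sum of the merged weights.
merge 1/45 + 1/5 → 2/9
merge 1/5 + 2/9 → 19/45
merge 11/45 + 1/3 → 26/45
merge 19/45 + 26/45 → 1
L = 2/9 + 19/45 + 26/45 + 1 = 20/9 ≈ 2.222 bits/symbol.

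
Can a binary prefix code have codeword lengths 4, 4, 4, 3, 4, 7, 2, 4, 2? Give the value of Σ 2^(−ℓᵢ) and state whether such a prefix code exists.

0.9453125; yes

With common denominator 2^7 = 128: Σ 2^(−ℓᵢ) = 8/128 + 8/128 + 8/128 + 16/128 + 8/128 + 1/128 + 32/128 + 8/128 + 32/128 = 121/128 = 0.9453125.
Kraft's inequality requires Σ ≤ 1; here Σ = 0.9453125 ≤ 1, so such a prefix code exists.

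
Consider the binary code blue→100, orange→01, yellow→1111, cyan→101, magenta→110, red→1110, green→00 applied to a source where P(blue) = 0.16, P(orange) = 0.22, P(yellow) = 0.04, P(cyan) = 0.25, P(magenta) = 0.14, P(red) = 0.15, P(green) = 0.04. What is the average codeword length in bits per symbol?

2.93 bits/symbol

L̄ = Σ pᵢ·ℓᵢ = 0.16·3 + 0.22·2 + 0.04·4 + 0.25·3 + 0.14·3 + 0.15·4 + 0.04·2 = 2.93 bits/symbol.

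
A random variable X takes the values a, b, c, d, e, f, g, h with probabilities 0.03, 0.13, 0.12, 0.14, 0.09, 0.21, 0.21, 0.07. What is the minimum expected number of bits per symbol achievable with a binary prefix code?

Repeatedly combine the two least-probable nodes; the expected code length is the sum of the merged weights.
merge 3/100 + 7/100 → 1/10
merge 9/100 + 1/10 → 19/100
merge 3/25 + 13/100 → 1/4
merge 7/50 + 19/100 → 33/100
merge 21/100 + 21/100 → 21/50
merge 1/4 + 33/100 → 29/50
merge 21/50 + 29/50 → 1
L = 1/10 + 19/100 + 1/4 + 33/100 + 21/50 + 29/50 + 1 = 287/100 = 2.87 bits/symbol.

2.87 bits/symbol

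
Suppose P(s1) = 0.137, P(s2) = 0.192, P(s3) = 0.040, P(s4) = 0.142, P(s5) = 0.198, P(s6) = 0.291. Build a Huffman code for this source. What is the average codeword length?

Repeatedly combine the two least-probable nodes; the expected code length is the sum of the merged weights.
merge 1/25 + 137/1000 → 177/1000
merge 71/500 + 177/1000 → 319/1000
merge 24/125 + 99/500 → 39/100
merge 291/1000 + 319/1000 → 61/100
merge 39/100 + 61/100 → 1
L = 177/1000 + 319/1000 + 39/100 + 61/100 + 1 = 312/125 = 2.496 bits/symbol.

2.496 bits/symbol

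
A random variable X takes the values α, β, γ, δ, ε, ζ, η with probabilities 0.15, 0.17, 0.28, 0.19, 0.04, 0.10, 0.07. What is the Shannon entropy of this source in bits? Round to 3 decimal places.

2.601 bits

H = −Σ pᵢ log₂ pᵢ.
−0.15·log₂(0.15) = 0.4105
−0.17·log₂(0.17) = 0.4346
−0.28·log₂(0.28) = 0.5142
−0.19·log₂(0.19) = 0.4552
−0.04·log₂(0.04) = 0.1858
−0.10·log₂(0.10) = 0.3322
−0.07·log₂(0.07) = 0.2686
Sum ≈ 2.6011 → 2.601 bits.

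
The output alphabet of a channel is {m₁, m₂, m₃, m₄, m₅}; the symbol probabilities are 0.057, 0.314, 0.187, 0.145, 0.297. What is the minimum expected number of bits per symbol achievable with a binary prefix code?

2.202 bits/symbol

Repeatedly combine the two least-probable nodes; the expected code length is the sum of the merged weights.
merge 57/1000 + 29/200 → 101/500
merge 187/1000 + 101/500 → 389/1000
merge 297/1000 + 157/500 → 611/1000
merge 389/1000 + 611/1000 → 1
L = 101/500 + 389/1000 + 611/1000 + 1 = 1101/500 = 2.202 bits/symbol.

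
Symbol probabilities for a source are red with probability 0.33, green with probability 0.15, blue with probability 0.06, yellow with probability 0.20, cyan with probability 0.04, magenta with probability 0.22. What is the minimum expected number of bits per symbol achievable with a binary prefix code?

Repeatedly combine the two least-probable nodes; the expected code length is the sum of the merged weights.
merge 1/25 + 3/50 → 1/10
merge 1/10 + 3/20 → 1/4
merge 1/5 + 11/50 → 21/50
merge 1/4 + 33/100 → 29/50
merge 21/50 + 29/50 → 1
L = 1/10 + 1/4 + 21/50 + 29/50 + 1 = 47/20 = 2.35 bits/symbol.

2.35 bits/symbol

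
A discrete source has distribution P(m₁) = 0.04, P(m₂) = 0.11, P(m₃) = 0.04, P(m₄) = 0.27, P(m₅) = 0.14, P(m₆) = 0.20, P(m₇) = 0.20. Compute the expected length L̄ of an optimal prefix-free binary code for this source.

2.6 bits/symbol

Repeatedly combine the two least-probable nodes; the expected code length is the sum of the merged weights.
merge 1/25 + 1/25 → 2/25
merge 2/25 + 11/100 → 19/100
merge 7/50 + 19/100 → 33/100
merge 1/5 + 1/5 → 2/5
merge 27/100 + 33/100 → 3/5
merge 2/5 + 3/5 → 1
L = 2/25 + 19/100 + 33/100 + 2/5 + 3/5 + 1 = 13/5 = 2.6 bits/symbol.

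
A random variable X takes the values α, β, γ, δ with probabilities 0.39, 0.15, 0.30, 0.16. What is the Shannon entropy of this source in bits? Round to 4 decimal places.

H = −Σ pᵢ log₂ pᵢ.
−0.39·log₂(0.39) = 0.5298
−0.15·log₂(0.15) = 0.4105
−0.30·log₂(0.30) = 0.5211
−0.16·log₂(0.16) = 0.4230
Sum ≈ 1.8844 → 1.8844 bits.

1.8844 bits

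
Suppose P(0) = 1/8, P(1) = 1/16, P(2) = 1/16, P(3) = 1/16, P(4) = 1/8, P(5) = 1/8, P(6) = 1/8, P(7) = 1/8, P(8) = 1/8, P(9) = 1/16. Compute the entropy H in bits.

Each probability is a power of 1/2, so log₂(1/p) is an integer.
H = Σ p·log₂(1/p) = 1/8·3 + 1/16·4 + 1/16·4 + 1/16·4 + 1/8·3 + 1/8·3 + 1/8·3 + 1/8·3 + 1/8·3 + 1/16·4 = 3.25 bits.

3.25 bits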